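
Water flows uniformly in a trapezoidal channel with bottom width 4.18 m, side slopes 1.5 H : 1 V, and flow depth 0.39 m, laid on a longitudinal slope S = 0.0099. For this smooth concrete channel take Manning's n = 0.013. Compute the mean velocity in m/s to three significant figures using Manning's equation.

3.67 m/s

A = (b + z·y)·y = (4.18 + 1.5×0.39)×0.39 = 1.858 m²
P = b + 2y√(1+z²) = 4.18 + 2×0.39×√(1+1.5²) = 5.586 m
R = A/P = 1.858/5.586 = 0.3327 m
Q = (1/n)·A·R^(2/3)·S^(1/2) = (1/0.013) × 1.858 × 0.3327^(2/3) × 0.0099^(1/2) = 6.829 m³/s
V = Q/A = 6.829/1.858 = 3.675 m/s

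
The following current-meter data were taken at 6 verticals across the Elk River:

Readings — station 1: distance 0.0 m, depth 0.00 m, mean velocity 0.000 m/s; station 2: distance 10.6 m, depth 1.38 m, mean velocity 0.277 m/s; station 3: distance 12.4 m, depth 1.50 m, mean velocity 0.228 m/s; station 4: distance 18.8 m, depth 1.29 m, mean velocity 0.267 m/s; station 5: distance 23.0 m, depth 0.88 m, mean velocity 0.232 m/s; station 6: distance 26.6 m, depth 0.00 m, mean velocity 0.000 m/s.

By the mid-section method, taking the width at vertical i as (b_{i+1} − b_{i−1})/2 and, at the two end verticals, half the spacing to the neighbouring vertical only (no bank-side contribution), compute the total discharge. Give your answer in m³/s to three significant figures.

w_2 = (12.4 − 0.0)/2 = 6.2 m; q_2 = 0.277 × 1.38 × 6.2 = 2.370 m³/s
w_3 = (18.8 − 10.6)/2 = 4.1 m; q_3 = 0.228 × 1.50 × 4.1 = 1.402 m³/s
w_4 = (23.0 − 12.4)/2 = 5.3 m; q_4 = 0.267 × 1.29 × 5.3 = 1.825 m³/s
w_5 = (26.6 − 18.8)/2 = 3.9 m; q_5 = 0.232 × 0.88 × 3.9 = 0.7962 m³/s
Stations 1, 6 contribute zero (depth or velocity is 0).
Q = Σ qᵢ = 6.394 m³/s

6.39 m³/s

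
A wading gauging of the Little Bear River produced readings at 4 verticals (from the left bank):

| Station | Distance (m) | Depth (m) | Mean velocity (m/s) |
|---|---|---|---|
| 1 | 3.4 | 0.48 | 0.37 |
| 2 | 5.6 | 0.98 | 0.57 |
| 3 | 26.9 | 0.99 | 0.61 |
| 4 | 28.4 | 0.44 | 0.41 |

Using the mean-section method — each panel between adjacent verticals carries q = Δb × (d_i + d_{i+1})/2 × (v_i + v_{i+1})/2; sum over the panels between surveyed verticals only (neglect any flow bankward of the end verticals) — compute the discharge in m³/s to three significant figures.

13.7 m³/s

Panel 1-2: Δb = 2.2 m, d̄ = (0.48+0.98)/2 = 0.73, v̄ = (0.37+0.57)/2 = 0.47 → q = 2.2×0.73×0.47 = 0.7548 m³/s
Panel 2-3: Δb = 21.3 m, d̄ = (0.98+0.99)/2 = 0.985, v̄ = (0.57+0.61)/2 = 0.59 → q = 21.3×0.985×0.59 = 12.38 m³/s
Panel 3-4: Δb = 1.5 m, d̄ = (0.99+0.44)/2 = 0.715, v̄ = (0.61+0.41)/2 = 0.51 → q = 1.5×0.715×0.51 = 0.5470 m³/s
Q = Σ q = 13.68 m³/s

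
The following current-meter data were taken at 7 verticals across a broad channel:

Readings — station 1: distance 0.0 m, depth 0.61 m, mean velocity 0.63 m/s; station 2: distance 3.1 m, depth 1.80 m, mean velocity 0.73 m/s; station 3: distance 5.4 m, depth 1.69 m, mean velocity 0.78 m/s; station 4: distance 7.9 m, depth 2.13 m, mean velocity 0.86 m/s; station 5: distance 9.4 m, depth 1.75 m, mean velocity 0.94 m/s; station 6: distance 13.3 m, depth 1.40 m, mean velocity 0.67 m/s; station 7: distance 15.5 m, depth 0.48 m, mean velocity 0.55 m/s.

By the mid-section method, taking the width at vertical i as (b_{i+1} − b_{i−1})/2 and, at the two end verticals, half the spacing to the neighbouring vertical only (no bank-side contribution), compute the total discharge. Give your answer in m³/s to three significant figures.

18.6 m³/s

w_1 = (3.1 − 0.0)/2 = 1.55 m; q_1 = 0.63 × 0.61 × 1.55 = 0.5957 m³/s
w_2 = (5.4 − 0.0)/2 = 2.7 m; q_2 = 0.73 × 1.80 × 2.7 = 3.548 m³/s
w_3 = (7.9 − 3.1)/2 = 2.4 m; q_3 = 0.78 × 1.69 × 2.4 = 3.164 m³/s
w_4 = (9.4 − 5.4)/2 = 2 m; q_4 = 0.86 × 2.13 × 2 = 3.664 m³/s
w_5 = (13.3 − 7.9)/2 = 2.7 m; q_5 = 0.94 × 1.75 × 2.7 = 4.442 m³/s
w_6 = (15.5 − 9.4)/2 = 3.05 m; q_6 = 0.67 × 1.40 × 3.05 = 2.861 m³/s
w_7 = (15.5 − 13.3)/2 = 1.1 m; q_7 = 0.55 × 0.48 × 1.1 = 0.2904 m³/s
Q = Σ qᵢ = 18.56 m³/s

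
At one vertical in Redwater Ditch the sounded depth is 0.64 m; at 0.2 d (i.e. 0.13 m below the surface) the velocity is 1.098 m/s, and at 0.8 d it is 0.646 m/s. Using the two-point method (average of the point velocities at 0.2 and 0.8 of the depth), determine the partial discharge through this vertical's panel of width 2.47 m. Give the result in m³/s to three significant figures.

1.38 m³/s

v̄ = (1.098 + 0.646) / 2 = 0.8720 m/s
q = v̄ × d × w = 0.8720 × 0.64 × 2.47 = 1.378 m³/s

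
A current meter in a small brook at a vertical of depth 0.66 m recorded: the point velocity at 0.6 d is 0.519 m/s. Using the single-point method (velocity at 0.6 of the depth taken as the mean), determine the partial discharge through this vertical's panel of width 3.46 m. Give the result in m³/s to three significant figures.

1.19 m³/s

v̄ = v₀.₆ = 0.519 m/s
q = v̄ × d × w = 0.5190 × 0.66 × 3.46 = 1.185 m³/s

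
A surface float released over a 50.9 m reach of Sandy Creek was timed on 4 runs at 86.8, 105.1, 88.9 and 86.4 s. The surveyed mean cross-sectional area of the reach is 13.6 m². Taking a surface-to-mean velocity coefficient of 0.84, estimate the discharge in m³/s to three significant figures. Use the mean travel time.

6.33 m³/s

t̄ = (86.8 + 105.1 + 88.9 + 86.4) / 4 = 91.8 s
v_surface = L / t̄ = 50.9 / 91.8 = 0.5545 m/s
v_mean = 0.84 × 0.5545 = 0.4658 m/s
Q = A × v_mean = 13.6 × 0.4658 = 6.334 m³/s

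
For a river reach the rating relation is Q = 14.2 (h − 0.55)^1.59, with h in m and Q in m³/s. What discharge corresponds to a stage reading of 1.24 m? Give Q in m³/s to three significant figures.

Q = 14.2 × (1.24 − 0.55)^1.59 = 14.2 × 0.69^1.59 = 7.872 m³/s

7.87 m³/s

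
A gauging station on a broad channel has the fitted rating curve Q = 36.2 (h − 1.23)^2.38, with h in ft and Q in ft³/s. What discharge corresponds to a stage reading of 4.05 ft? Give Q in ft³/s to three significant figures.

Q = 36.2 × (4.05 − 1.23)^2.38 = 36.2 × 2.82^2.38 = 426.9 ft³/s

427 ft³/s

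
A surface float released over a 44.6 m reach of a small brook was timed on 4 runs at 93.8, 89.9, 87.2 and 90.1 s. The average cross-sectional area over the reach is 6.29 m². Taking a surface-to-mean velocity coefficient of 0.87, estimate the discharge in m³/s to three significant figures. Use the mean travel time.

t̄ = (93.8 + 89.9 + 87.2 + 90.1) / 4 = 90.25 s
v_surface = L / t̄ = 44.6 / 90.25 = 0.4942 m/s
v_mean = 0.87 × 0.4942 = 0.4299 m/s
Q = A × v_mean = 6.29 × 0.4299 = 2.704 m³/s

2.70 m³/s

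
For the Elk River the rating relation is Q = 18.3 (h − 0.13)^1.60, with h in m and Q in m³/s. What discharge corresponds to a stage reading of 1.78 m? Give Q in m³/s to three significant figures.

Q = 18.3 × (1.78 − 0.13)^1.60 = 18.3 × 1.65^1.60 = 40.78 m³/s

40.8 m³/s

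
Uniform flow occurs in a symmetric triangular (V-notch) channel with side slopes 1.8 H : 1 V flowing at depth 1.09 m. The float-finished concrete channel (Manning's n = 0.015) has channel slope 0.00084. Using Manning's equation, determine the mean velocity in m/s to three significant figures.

A = z·y² = 1.8×1.09² = 2.139 m²
P = 2y√(1+z²) = 2×1.09×√(1+1.8²) = 4.489 m
R = A/P = 2.139/4.489 = 0.4764 m
Q = (1/n)·A·R^(2/3)·S^(1/2) = (1/0.015) × 2.139 × 0.4764^(2/3) × 0.00084^(1/2) = 2.521 m³/s
V = Q/A = 2.521/2.139 = 1.179 m/s

1.18 m/s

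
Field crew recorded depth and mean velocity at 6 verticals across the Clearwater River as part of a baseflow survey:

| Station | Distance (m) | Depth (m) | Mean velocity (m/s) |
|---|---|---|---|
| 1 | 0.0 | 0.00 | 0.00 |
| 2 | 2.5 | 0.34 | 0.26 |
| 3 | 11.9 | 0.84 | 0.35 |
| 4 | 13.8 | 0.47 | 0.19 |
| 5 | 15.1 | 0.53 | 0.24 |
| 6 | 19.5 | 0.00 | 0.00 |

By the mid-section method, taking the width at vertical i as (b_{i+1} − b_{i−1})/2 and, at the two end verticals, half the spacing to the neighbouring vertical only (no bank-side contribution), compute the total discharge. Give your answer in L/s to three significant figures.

2690 L/s

w_2 = (11.9 − 0.0)/2 = 5.95 m; q_2 = 0.26 × 0.34 × 5.95 = 0.5260 m³/s
w_3 = (13.8 − 2.5)/2 = 5.65 m; q_3 = 0.35 × 0.84 × 5.65 = 1.661 m³/s
w_4 = (15.1 − 11.9)/2 = 1.6 m; q_4 = 0.19 × 0.47 × 1.6 = 0.1429 m³/s
w_5 = (19.5 − 13.8)/2 = 2.85 m; q_5 = 0.24 × 0.53 × 2.85 = 0.3625 m³/s
Stations 1, 6 contribute zero (depth or velocity is 0).
Q = Σ qᵢ = 2.692 m³/s
= 2.692 × 1000 = 2692 L/s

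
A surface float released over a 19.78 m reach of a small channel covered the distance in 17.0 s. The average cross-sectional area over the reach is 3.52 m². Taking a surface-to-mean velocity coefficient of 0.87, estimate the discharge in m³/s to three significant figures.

v_surface = L / t̄ = 19.78 / 17 = 1.164 m/s
v_mean = 0.87 × 1.164 = 1.012 m/s
Q = A × v_mean = 3.52 × 1.012 = 3.563 m³/s

3.56 m³/s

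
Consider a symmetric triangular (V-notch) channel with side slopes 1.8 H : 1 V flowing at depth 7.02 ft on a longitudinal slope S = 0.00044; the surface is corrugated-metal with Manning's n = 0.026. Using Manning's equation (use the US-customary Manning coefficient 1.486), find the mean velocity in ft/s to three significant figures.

A = z·y² = 1.8×7.02² = 88.70 ft²
P = 2y√(1+z²) = 2×7.02×√(1+1.8²) = 28.91 ft
R = A/P = 88.70/28.91 = 3.068 ft
Q = (1.486/n)·A·R^(2/3)·S^(1/2) = (1.486/0.026) × 88.70 × 3.068^(2/3) × 0.00044^(1/2) = 224.6 ft³/s
V = Q/A = 224.6/88.70 = 2.531 ft/s

2.53 ft/s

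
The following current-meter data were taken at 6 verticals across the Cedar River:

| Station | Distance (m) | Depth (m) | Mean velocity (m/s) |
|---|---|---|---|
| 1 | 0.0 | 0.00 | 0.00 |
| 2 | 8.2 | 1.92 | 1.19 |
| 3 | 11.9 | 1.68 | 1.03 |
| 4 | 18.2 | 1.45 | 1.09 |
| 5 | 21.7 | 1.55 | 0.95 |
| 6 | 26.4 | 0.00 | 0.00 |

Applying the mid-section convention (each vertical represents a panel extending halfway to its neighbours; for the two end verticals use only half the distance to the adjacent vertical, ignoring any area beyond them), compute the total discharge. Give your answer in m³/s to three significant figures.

36.0 m³/s

w_2 = (11.9 − 0.0)/2 = 5.95 m; q_2 = 1.19 × 1.92 × 5.95 = 13.59 m³/s
w_3 = (18.2 − 8.2)/2 = 5 m; q_3 = 1.03 × 1.68 × 5 = 8.652 m³/s
w_4 = (21.7 − 11.9)/2 = 4.9 m; q_4 = 1.09 × 1.45 × 4.9 = 7.744 m³/s
w_5 = (26.4 − 18.2)/2 = 4.1 m; q_5 = 0.95 × 1.55 × 4.1 = 6.037 m³/s
Stations 1, 6 contribute zero (depth or velocity is 0).
Q = Σ qᵢ = 36.03 m³/s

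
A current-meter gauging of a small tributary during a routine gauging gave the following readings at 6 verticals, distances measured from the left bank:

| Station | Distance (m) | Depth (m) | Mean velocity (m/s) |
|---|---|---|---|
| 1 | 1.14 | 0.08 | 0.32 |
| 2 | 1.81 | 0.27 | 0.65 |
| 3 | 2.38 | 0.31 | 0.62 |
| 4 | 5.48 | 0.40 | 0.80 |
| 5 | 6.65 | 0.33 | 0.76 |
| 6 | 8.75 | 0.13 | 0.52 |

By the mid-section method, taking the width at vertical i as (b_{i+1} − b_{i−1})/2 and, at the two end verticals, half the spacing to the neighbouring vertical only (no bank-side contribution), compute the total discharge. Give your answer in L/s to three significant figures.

1630 L/s

w_1 = (1.81 − 1.14)/2 = 0.335 m; q_1 = 0.32 × 0.08 × 0.335 = 0.008576 m³/s
w_2 = (2.38 − 1.14)/2 = 0.62 m; q_2 = 0.65 × 0.27 × 0.62 = 0.1088 m³/s
w_3 = (5.48 − 1.81)/2 = 1.835 m; q_3 = 0.62 × 0.31 × 1.835 = 0.3527 m³/s
w_4 = (6.65 − 2.38)/2 = 2.135 m; q_4 = 0.80 × 0.40 × 2.135 = 0.6832 m³/s
w_5 = (8.75 − 5.48)/2 = 1.635 m; q_5 = 0.76 × 0.33 × 1.635 = 0.4101 m³/s
w_6 = (8.75 − 6.65)/2 = 1.05 m; q_6 = 0.52 × 0.13 × 1.05 = 0.07098 m³/s
Q = Σ qᵢ = 1.634 m³/s
= 1.634 × 1000 = 1634 L/s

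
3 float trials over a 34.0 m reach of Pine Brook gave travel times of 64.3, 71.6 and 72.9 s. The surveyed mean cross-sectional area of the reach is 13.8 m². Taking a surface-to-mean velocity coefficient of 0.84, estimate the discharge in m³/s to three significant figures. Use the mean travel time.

t̄ = (64.3 + 71.6 + 72.9) / 3 = 69.6 s
v_surface = L / t̄ = 34.0 / 69.6 = 0.4885 m/s
v_mean = 0.84 × 0.4885 = 0.4103 m/s
Q = A × v_mean = 13.8 × 0.4103 = 5.663 m³/s

5.66 m³/s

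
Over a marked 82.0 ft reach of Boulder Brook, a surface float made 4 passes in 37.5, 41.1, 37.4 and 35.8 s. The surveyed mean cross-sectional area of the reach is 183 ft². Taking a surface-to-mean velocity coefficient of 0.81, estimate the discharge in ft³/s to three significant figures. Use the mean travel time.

320 ft³/s

t̄ = (37.5 + 41.1 + 37.4 + 35.8) / 4 = 37.95 s
v_surface = L / t̄ = 82.0 / 37.95 = 2.161 ft/s
v_mean = 0.81 × 2.161 = 1.750 ft/s
Q = A × v_mean = 183 × 1.750 = 320.3 ft³/s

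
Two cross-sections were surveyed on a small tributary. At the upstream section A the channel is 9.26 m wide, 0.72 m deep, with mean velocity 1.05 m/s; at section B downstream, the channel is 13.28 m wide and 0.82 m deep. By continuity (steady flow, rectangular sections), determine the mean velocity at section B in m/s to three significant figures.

0.643 m/s

Q = A₁V₁ = (9.26×0.72) × 1.05 = 7.001 m³/s
A₂ = 13.28 × 0.82 = 10.89 m²
V₂ = Q/A₂ = 7.001/10.89 = 0.6429 m/s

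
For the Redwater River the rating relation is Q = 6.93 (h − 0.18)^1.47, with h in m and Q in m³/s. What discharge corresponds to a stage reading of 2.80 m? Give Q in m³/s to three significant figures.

Q = 6.93 × (2.80 − 0.18)^1.47 = 6.93 × 2.62^1.47 = 28.55 m³/s

28.6 m³/s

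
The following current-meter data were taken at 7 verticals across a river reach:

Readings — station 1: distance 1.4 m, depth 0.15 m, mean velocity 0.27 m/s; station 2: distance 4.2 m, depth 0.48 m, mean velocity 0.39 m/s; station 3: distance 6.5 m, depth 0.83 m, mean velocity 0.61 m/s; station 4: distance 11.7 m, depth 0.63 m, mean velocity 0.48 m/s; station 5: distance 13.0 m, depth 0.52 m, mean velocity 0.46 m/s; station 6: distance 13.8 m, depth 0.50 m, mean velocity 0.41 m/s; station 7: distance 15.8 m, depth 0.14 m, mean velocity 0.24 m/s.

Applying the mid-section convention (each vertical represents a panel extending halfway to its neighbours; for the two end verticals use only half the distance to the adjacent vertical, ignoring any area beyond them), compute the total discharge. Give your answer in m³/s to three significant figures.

w_1 = (4.2 − 1.4)/2 = 1.4 m; q_1 = 0.27 × 0.15 × 1.4 = 0.05670 m³/s
w_2 = (6.5 − 1.4)/2 = 2.55 m; q_2 = 0.39 × 0.48 × 2.55 = 0.4774 m³/s
w_3 = (11.7 − 4.2)/2 = 3.75 m; q_3 = 0.61 × 0.83 × 3.75 = 1.899 m³/s
w_4 = (13.0 − 6.5)/2 = 3.25 m; q_4 = 0.48 × 0.63 × 3.25 = 0.9828 m³/s
w_5 = (13.8 − 11.7)/2 = 1.05 m; q_5 = 0.46 × 0.52 × 1.05 = 0.2512 m³/s
w_6 = (15.8 − 13.0)/2 = 1.4 m; q_6 = 0.41 × 0.50 × 1.4 = 0.2870 m³/s
w_7 = (15.8 − 13.8)/2 = 1 m; q_7 = 0.24 × 0.14 × 1 = 0.03360 m³/s
Q = Σ qᵢ = 3.987 m³/s

3.99 m³/s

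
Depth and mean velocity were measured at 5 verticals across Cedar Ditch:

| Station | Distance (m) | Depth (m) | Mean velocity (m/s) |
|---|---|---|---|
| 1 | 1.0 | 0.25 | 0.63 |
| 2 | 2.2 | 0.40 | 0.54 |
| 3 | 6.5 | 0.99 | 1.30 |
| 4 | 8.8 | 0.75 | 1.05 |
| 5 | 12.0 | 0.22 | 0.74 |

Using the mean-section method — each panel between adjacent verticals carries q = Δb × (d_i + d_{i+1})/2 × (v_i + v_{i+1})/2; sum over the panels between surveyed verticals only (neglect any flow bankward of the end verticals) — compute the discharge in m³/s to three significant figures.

Panel 1-2: Δb = 1.2 m, d̄ = (0.25+0.40)/2 = 0.325, v̄ = (0.63+0.54)/2 = 0.585 → q = 1.2×0.325×0.585 = 0.2282 m³/s
Panel 2-3: Δb = 4.3 m, d̄ = (0.40+0.99)/2 = 0.695, v̄ = (0.54+1.30)/2 = 0.92 → q = 4.3×0.695×0.92 = 2.749 m³/s
Panel 3-4: Δb = 2.3 m, d̄ = (0.99+0.75)/2 = 0.87, v̄ = (1.30+1.05)/2 = 1.175 → q = 2.3×0.87×1.175 = 2.351 m³/s
Panel 4-5: Δb = 3.2 m, d̄ = (0.75+0.22)/2 = 0.485, v̄ = (1.05+0.74)/2 = 0.895 → q = 3.2×0.485×0.895 = 1.389 m³/s
Q = Σ q = 6.718 m³/s

6.72 m³/s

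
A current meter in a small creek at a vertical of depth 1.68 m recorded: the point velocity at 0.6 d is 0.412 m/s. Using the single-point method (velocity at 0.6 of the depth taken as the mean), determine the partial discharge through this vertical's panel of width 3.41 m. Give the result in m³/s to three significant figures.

v̄ = v₀.₆ = 0.412 m/s
q = v̄ × d × w = 0.4120 × 1.68 × 3.41 = 2.360 m³/s

2.36 m³/s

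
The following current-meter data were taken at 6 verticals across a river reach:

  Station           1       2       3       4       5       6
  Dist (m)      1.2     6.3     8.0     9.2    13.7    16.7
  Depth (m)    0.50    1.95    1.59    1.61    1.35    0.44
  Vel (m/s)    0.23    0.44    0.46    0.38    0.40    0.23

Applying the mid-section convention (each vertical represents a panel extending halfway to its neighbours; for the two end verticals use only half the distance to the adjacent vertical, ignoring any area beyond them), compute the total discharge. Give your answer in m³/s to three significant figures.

w_1 = (6.3 − 1.2)/2 = 2.55 m; q_1 = 0.23 × 0.50 × 2.55 = 0.2933 m³/s
w_2 = (8.0 − 1.2)/2 = 3.4 m; q_2 = 0.44 × 1.95 × 3.4 = 2.917 m³/s
w_3 = (9.2 − 6.3)/2 = 1.45 m; q_3 = 0.46 × 1.59 × 1.45 = 1.061 m³/s
w_4 = (13.7 − 8.0)/2 = 2.85 m; q_4 = 0.38 × 1.61 × 2.85 = 1.744 m³/s
w_5 = (16.7 − 9.2)/2 = 3.75 m; q_5 = 0.40 × 1.35 × 3.75 = 2.025 m³/s
w_6 = (16.7 − 13.7)/2 = 1.5 m; q_6 = 0.23 × 0.44 × 1.5 = 0.1518 m³/s
Q = Σ qᵢ = 8.191 m³/s

8.19 m³/s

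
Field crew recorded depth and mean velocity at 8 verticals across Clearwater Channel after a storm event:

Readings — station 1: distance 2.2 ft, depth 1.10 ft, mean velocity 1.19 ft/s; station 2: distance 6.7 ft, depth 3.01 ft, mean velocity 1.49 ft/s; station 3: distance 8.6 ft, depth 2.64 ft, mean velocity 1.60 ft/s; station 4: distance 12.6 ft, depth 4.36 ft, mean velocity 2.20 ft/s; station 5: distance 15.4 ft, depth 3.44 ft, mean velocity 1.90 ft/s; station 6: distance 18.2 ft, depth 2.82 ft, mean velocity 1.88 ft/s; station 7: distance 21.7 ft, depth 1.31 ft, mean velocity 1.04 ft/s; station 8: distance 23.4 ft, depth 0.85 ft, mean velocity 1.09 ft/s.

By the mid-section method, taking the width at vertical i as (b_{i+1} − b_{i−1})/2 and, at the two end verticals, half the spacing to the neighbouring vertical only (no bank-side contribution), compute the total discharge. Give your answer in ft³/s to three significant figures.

w_1 = (6.7 − 2.2)/2 = 2.25 ft; q_1 = 1.19 × 1.10 × 2.25 = 2.945 ft³/s
w_2 = (8.6 − 2.2)/2 = 3.2 ft; q_2 = 1.49 × 3.01 × 3.2 = 14.35 ft³/s
w_3 = (12.6 − 6.7)/2 = 2.95 ft; q_3 = 1.60 × 2.64 × 2.95 = 12.46 ft³/s
w_4 = (15.4 − 8.6)/2 = 3.4 ft; q_4 = 2.20 × 4.36 × 3.4 = 32.61 ft³/s
w_5 = (18.2 − 12.6)/2 = 2.8 ft; q_5 = 1.90 × 3.44 × 2.8 = 18.30 ft³/s
w_6 = (21.7 − 15.4)/2 = 3.15 ft; q_6 = 1.88 × 2.82 × 3.15 = 16.70 ft³/s
w_7 = (23.4 − 18.2)/2 = 2.6 ft; q_7 = 1.04 × 1.31 × 2.6 = 3.542 ft³/s
w_8 = (23.4 − 21.7)/2 = 0.85 ft; q_8 = 1.09 × 0.85 × 0.85 = 0.7875 ft³/s
Q = Σ qᵢ = 101.7 ft³/s

102 ft³/s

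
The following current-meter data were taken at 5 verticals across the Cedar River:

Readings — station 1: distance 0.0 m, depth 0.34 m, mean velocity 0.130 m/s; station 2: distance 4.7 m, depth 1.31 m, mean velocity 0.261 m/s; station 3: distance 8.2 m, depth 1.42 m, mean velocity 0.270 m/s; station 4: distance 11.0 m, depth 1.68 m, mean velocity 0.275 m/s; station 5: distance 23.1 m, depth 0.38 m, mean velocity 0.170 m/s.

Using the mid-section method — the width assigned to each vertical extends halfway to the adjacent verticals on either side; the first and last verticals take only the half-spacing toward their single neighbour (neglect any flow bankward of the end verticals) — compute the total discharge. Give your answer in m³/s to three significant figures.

w_1 = (4.7 − 0.0)/2 = 2.35 m; q_1 = 0.130 × 0.34 × 2.35 = 0.1039 m³/s
w_2 = (8.2 − 0.0)/2 = 4.1 m; q_2 = 0.261 × 1.31 × 4.1 = 1.402 m³/s
w_3 = (11.0 − 4.7)/2 = 3.15 m; q_3 = 0.270 × 1.42 × 3.15 = 1.208 m³/s
w_4 = (23.1 − 8.2)/2 = 7.45 m; q_4 = 0.275 × 1.68 × 7.45 = 3.442 m³/s
w_5 = (23.1 − 11.0)/2 = 6.05 m; q_5 = 0.170 × 0.38 × 6.05 = 0.3908 m³/s
Q = Σ qᵢ = 6.546 m³/s

6.55 m³/s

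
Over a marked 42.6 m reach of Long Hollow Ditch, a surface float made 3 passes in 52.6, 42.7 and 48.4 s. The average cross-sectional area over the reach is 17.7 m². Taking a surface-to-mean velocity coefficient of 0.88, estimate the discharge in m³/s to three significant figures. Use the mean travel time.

13.9 m³/s

t̄ = (52.6 + 42.7 + 48.4) / 3 = 47.9 s
v_surface = L / t̄ = 42.6 / 47.9 = 0.8894 m/s
v_mean = 0.88 × 0.8894 = 0.7826 m/s
Q = A × v_mean = 17.7 × 0.7826 = 13.85 m³/s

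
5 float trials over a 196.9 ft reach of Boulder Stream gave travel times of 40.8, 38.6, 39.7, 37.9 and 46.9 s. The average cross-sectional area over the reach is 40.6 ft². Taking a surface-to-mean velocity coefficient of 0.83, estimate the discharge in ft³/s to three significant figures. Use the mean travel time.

163 ft³/s

t̄ = (40.8 + 38.6 + 39.7 + 37.9 + 46.9) / 5 = 40.78 s
v_surface = L / t̄ = 196.9 / 40.78 = 4.828 ft/s
v_mean = 0.83 × 4.828 = 4.008 ft/s
Q = A × v_mean = 40.6 × 4.008 = 162.7 ft³/s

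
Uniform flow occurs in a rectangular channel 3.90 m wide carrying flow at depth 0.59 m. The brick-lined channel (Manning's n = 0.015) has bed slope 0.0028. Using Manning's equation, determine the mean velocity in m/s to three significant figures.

A = b·y = 3.90 × 0.59 = 2.301 m²
P = b + 2y = 3.90 + 2×0.59 = 5.080 m
R = A/P = 2.301/5.080 = 0.4530 m
Q = (1/n)·A·R^(2/3)·S^(1/2) = (1/0.015) × 2.301 × 0.4530^(2/3) × 0.0028^(1/2) = 4.787 m³/s
V = Q/A = 4.787/2.301 = 2.081 m/s

2.08 m/s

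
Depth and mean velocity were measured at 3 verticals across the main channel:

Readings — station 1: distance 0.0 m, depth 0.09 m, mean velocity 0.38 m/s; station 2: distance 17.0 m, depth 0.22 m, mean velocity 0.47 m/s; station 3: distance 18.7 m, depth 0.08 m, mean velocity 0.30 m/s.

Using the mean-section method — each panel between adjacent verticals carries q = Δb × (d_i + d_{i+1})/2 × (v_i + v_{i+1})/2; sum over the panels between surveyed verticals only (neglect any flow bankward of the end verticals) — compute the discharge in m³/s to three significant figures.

1.22 m³/s

Panel 1-2: Δb = 17 m, d̄ = (0.09+0.22)/2 = 0.155, v̄ = (0.38+0.47)/2 = 0.425 → q = 17×0.155×0.425 = 1.120 m³/s
Panel 2-3: Δb = 1.7 m, d̄ = (0.22+0.08)/2 = 0.15, v̄ = (0.47+0.30)/2 = 0.385 → q = 1.7×0.15×0.385 = 0.09818 m³/s
Q = Σ q = 1.218 m³/s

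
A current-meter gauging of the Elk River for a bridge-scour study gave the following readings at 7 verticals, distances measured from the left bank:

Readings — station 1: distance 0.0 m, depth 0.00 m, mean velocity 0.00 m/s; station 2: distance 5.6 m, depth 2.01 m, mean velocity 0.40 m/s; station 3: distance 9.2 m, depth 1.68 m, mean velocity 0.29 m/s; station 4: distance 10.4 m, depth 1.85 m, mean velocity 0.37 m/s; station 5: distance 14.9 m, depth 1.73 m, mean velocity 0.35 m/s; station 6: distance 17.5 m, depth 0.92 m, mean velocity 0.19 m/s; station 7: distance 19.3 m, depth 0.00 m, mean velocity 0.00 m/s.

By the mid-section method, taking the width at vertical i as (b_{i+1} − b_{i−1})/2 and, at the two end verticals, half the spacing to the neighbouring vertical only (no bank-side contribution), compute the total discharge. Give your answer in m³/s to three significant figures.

w_2 = (9.2 − 0.0)/2 = 4.6 m; q_2 = 0.40 × 2.01 × 4.6 = 3.698 m³/s
w_3 = (10.4 − 5.6)/2 = 2.4 m; q_3 = 0.29 × 1.68 × 2.4 = 1.169 m³/s
w_4 = (14.9 − 9.2)/2 = 2.85 m; q_4 = 0.37 × 1.85 × 2.85 = 1.951 m³/s
w_5 = (17.5 − 10.4)/2 = 3.55 m; q_5 = 0.35 × 1.73 × 3.55 = 2.150 m³/s
w_6 = (19.3 − 14.9)/2 = 2.2 m; q_6 = 0.19 × 0.92 × 2.2 = 0.3846 m³/s
Stations 1, 7 contribute zero (depth or velocity is 0).
Q = Σ qᵢ = 9.353 m³/s

9.35 m³/s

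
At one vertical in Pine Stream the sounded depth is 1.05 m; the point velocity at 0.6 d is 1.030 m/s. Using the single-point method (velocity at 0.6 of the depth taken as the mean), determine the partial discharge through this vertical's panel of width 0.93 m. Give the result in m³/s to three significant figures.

v̄ = v₀.₆ = 1.030 m/s
q = v̄ × d × w = 1.030 × 1.05 × 0.93 = 1.006 m³/s

1.01 m³/s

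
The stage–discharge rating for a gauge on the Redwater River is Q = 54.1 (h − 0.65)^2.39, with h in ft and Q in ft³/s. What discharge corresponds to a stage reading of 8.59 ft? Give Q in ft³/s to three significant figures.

7650 ft³/s

Q = 54.1 × (8.59 − 0.65)^2.39 = 54.1 × 7.94^2.39 = 7652 ft³/s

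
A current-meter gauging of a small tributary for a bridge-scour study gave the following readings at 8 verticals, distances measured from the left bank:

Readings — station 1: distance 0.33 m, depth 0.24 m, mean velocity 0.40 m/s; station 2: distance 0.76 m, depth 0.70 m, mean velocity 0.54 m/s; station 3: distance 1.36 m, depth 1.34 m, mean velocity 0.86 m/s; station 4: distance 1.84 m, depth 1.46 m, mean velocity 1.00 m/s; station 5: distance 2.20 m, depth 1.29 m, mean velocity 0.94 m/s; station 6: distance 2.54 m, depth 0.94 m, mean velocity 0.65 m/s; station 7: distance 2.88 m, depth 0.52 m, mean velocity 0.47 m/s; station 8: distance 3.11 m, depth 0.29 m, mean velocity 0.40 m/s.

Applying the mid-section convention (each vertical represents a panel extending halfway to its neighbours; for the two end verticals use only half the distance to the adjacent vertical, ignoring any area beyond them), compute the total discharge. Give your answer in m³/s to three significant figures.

w_1 = (0.76 − 0.33)/2 = 0.215 m; q_1 = 0.40 × 0.24 × 0.215 = 0.02064 m³/s
w_2 = (1.36 − 0.33)/2 = 0.515 m; q_2 = 0.54 × 0.70 × 0.515 = 0.1947 m³/s
w_3 = (1.84 − 0.76)/2 = 0.54 m; q_3 = 0.86 × 1.34 × 0.54 = 0.6223 m³/s
w_4 = (2.20 − 1.36)/2 = 0.42 m; q_4 = 1.00 × 1.46 × 0.42 = 0.6132 m³/s
w_5 = (2.54 − 1.84)/2 = 0.35 m; q_5 = 0.94 × 1.29 × 0.35 = 0.4244 m³/s
w_6 = (2.88 − 2.20)/2 = 0.34 m; q_6 = 0.65 × 0.94 × 0.34 = 0.2077 m³/s
w_7 = (3.11 − 2.54)/2 = 0.285 m; q_7 = 0.47 × 0.52 × 0.285 = 0.06965 m³/s
w_8 = (3.11 − 2.88)/2 = 0.115 m; q_8 = 0.40 × 0.29 × 0.115 = 0.01334 m³/s
Q = Σ qᵢ = 2.166 m³/s

2.17 m³/s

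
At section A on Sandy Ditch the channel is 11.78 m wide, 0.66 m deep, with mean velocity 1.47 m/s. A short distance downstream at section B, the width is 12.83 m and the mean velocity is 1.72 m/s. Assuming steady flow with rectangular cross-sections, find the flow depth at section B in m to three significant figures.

Q = A₁V₁ = (11.78×0.66) × 1.47 = 11.43 m³/s
d₂ = Q/(b₂ V₂) = 11.43/(12.83×1.72) = 0.5179 m

0.518 m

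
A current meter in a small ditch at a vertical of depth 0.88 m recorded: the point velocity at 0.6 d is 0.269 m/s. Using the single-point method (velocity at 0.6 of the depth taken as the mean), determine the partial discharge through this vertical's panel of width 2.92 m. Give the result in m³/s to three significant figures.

0.691 m³/s

v̄ = v₀.₆ = 0.269 m/s
q = v̄ × d × w = 0.2690 × 0.88 × 2.92 = 0.6912 m³/s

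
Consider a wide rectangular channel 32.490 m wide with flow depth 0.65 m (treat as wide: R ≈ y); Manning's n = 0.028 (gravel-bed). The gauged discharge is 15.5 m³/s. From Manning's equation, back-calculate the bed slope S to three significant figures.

0.000750

A = b·y = 32.490 × 0.65 = 21.12 m²
Wide channel: R ≈ y = 0.65 m
S = (Q·n / (1·A·R^(2/3)))² = (15.5×0.028 / (1×21.12×0.7504))² = 0.0007501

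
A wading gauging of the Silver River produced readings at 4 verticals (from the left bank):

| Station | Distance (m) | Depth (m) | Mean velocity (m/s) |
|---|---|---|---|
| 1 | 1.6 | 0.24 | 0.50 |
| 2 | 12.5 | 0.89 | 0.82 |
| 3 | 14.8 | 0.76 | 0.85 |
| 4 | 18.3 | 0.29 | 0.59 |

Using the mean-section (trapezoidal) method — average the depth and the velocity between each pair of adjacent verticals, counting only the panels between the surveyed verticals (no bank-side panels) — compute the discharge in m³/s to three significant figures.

Panel 1-2: Δb = 10.9 m, d̄ = (0.24+0.89)/2 = 0.565, v̄ = (0.50+0.82)/2 = 0.66 → q = 10.9×0.565×0.66 = 4.065 m³/s
Panel 2-3: Δb = 2.3 m, d̄ = (0.89+0.76)/2 = 0.825, v̄ = (0.82+0.85)/2 = 0.835 → q = 2.3×0.825×0.835 = 1.584 m³/s
Panel 3-4: Δb = 3.5 m, d̄ = (0.76+0.29)/2 = 0.525, v̄ = (0.85+0.59)/2 = 0.72 → q = 3.5×0.525×0.72 = 1.323 m³/s
Q = Σ q = 6.972 m³/s

6.97 m³/s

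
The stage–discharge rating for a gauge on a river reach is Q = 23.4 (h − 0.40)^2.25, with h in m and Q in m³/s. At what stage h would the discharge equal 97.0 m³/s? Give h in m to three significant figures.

2.28 m

h − h₀ = (Q/C)^(1/b) = (97.0/23.4)^(1/2.25) = 1.881 m
h = 0.40 + 1.881 = 2.281 m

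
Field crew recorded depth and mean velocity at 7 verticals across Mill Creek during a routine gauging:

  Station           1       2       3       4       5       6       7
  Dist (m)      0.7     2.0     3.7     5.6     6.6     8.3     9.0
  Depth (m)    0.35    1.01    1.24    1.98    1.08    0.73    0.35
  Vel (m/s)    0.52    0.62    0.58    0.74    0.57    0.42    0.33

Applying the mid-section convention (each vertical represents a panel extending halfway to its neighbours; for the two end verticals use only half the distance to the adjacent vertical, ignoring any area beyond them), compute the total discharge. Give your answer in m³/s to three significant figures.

5.72 m³/s

w_1 = (2.0 − 0.7)/2 = 0.65 m; q_1 = 0.52 × 0.35 × 0.65 = 0.1183 m³/s
w_2 = (3.7 − 0.7)/2 = 1.5 m; q_2 = 0.62 × 1.01 × 1.5 = 0.9393 m³/s
w_3 = (5.6 − 2.0)/2 = 1.8 m; q_3 = 0.58 × 1.24 × 1.8 = 1.295 m³/s
w_4 = (6.6 − 3.7)/2 = 1.45 m; q_4 = 0.74 × 1.98 × 1.45 = 2.125 m³/s
w_5 = (8.3 − 5.6)/2 = 1.35 m; q_5 = 0.57 × 1.08 × 1.35 = 0.8311 m³/s
w_6 = (9.0 − 6.6)/2 = 1.2 m; q_6 = 0.42 × 0.73 × 1.2 = 0.3679 m³/s
w_7 = (9.0 − 8.3)/2 = 0.35 m; q_7 = 0.33 × 0.35 × 0.35 = 0.04043 m³/s
Q = Σ qᵢ = 5.716 m³/s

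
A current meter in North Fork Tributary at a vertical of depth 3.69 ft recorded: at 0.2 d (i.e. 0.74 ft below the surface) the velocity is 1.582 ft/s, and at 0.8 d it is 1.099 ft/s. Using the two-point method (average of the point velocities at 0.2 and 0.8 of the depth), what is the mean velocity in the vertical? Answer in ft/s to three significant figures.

v̄ = (1.582 + 1.099) / 2 = 1.341 ft/s

1.34 ft/s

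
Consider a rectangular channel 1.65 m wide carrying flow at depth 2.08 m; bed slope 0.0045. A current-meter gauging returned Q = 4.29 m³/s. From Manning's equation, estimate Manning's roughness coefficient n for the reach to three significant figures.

0.0378

A = b·y = 1.65 × 2.08 = 3.432 m²
P = b + 2y = 1.65 + 2×2.08 = 5.810 m
R = A/P = 3.432/5.810 = 0.5907 m
n = (1/Q)·A·R^(2/3)·S^(1/2) = (1/4.29) × 3.432 × 0.7040 × 0.06708 = 0.03778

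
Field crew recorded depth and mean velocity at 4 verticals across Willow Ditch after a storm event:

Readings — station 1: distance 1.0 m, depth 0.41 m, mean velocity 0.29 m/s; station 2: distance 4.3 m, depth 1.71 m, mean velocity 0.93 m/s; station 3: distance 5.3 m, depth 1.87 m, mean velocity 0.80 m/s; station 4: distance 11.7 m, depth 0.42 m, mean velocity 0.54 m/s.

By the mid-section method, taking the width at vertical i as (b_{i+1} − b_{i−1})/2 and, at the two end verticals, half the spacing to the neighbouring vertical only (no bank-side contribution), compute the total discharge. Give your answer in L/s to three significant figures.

9880 L/s

w_1 = (4.3 − 1.0)/2 = 1.65 m; q_1 = 0.29 × 0.41 × 1.65 = 0.1962 m³/s
w_2 = (5.3 − 1.0)/2 = 2.15 m; q_2 = 0.93 × 1.71 × 2.15 = 3.419 m³/s
w_3 = (11.7 − 4.3)/2 = 3.7 m; q_3 = 0.80 × 1.87 × 3.7 = 5.535 m³/s
w_4 = (11.7 − 5.3)/2 = 3.2 m; q_4 = 0.54 × 0.42 × 3.2 = 0.7258 m³/s
Q = Σ qᵢ = 9.876 m³/s
= 9.876 × 1000 = 9876 L/s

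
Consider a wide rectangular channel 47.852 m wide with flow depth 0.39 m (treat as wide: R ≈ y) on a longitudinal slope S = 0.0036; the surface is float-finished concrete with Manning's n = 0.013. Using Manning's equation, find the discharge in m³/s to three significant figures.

46.0 m³/s

A = b·y = 47.852 × 0.39 = 18.66 m²
Wide channel: R ≈ y = 0.39 m
Q = (1/n)·A·R^(2/3)·S^(1/2) = (1/0.013) × 18.66 × 0.3900^(2/3) × 0.0036^(1/2) = 45.98 m³/s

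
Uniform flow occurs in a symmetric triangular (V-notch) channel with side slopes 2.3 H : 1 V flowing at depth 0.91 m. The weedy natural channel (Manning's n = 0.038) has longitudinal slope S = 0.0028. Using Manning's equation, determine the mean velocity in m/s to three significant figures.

A = z·y² = 2.3×0.91² = 1.905 m²
P = 2y√(1+z²) = 2×0.91×√(1+2.3²) = 4.565 m
R = A/P = 1.905/4.565 = 0.4173 m
Q = (1/n)·A·R^(2/3)·S^(1/2) = (1/0.038) × 1.905 × 0.4173^(2/3) × 0.0028^(1/2) = 1.481 m³/s
V = Q/A = 1.481/1.905 = 0.7776 m/s

0.778 m/s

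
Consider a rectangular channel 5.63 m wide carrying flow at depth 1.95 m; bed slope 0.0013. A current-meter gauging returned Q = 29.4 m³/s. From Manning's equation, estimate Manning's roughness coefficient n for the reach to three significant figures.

A = b·y = 5.63 × 1.95 = 10.98 m²
P = b + 2y = 5.63 + 2×1.95 = 9.530 m
R = A/P = 10.98/9.530 = 1.152 m
n = (1/Q)·A·R^(2/3)·S^(1/2) = (1/29.4) × 10.98 × 1.099 × 0.03606 = 0.01480

0.0148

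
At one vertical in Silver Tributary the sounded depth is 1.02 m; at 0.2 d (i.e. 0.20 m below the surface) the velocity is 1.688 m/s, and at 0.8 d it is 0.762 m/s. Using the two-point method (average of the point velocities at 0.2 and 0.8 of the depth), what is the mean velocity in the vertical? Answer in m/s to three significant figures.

v̄ = (1.688 + 0.762) / 2 = 1.225 m/s

1.23 m/s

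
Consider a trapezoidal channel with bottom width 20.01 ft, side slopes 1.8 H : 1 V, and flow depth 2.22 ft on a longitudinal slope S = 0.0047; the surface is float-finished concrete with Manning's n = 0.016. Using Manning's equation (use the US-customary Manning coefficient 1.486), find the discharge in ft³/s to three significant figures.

507 ft³/s

A = (b + z·y)·y = (20.01 + 1.8×2.22)×2.22 = 53.29 ft²
P = b + 2y√(1+z²) = 20.01 + 2×2.22×√(1+1.8²) = 29.15 ft
R = A/P = 53.29/29.15 = 1.828 ft
Q = (1.486/n)·A·R^(2/3)·S^(1/2) = (1.486/0.016) × 53.29 × 1.828^(2/3) × 0.0047^(1/2) = 507.3 ft³/s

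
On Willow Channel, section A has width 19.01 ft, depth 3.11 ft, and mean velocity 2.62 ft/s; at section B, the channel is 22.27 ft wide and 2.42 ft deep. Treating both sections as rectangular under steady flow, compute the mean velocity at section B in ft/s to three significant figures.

2.87 ft/s

Q = A₁V₁ = (19.01×3.11) × 2.62 = 154.9 ft³/s
A₂ = 22.27 × 2.42 = 53.89 ft²
V₂ = Q/A₂ = 154.9/53.89 = 2.874 ft/s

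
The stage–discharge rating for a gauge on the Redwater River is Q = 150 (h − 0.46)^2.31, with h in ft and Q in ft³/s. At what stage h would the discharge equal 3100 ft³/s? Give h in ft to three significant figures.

4.17 ft

h − h₀ = (Q/C)^(1/b) = (3100/150)^(1/2.31) = 3.710 ft
h = 0.46 + 3.710 = 4.170 ft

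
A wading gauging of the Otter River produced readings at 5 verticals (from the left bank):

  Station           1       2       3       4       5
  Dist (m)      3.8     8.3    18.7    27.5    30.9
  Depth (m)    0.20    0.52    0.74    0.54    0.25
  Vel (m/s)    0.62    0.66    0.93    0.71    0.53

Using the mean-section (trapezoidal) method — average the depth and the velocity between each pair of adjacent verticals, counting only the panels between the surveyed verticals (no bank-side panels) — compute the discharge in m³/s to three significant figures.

11.7 m³/s

Panel 1-2: Δb = 4.5 m, d̄ = (0.20+0.52)/2 = 0.36, v̄ = (0.62+0.66)/2 = 0.64 → q = 4.5×0.36×0.64 = 1.037 m³/s
Panel 2-3: Δb = 10.4 m, d̄ = (0.52+0.74)/2 = 0.63, v̄ = (0.66+0.93)/2 = 0.795 → q = 10.4×0.63×0.795 = 5.209 m³/s
Panel 3-4: Δb = 8.8 m, d̄ = (0.74+0.54)/2 = 0.64, v̄ = (0.93+0.71)/2 = 0.82 → q = 8.8×0.64×0.82 = 4.618 m³/s
Panel 4-5: Δb = 3.4 m, d̄ = (0.54+0.25)/2 = 0.395, v̄ = (0.71+0.53)/2 = 0.62 → q = 3.4×0.395×0.62 = 0.8327 m³/s
Q = Σ q = 11.70 m³/s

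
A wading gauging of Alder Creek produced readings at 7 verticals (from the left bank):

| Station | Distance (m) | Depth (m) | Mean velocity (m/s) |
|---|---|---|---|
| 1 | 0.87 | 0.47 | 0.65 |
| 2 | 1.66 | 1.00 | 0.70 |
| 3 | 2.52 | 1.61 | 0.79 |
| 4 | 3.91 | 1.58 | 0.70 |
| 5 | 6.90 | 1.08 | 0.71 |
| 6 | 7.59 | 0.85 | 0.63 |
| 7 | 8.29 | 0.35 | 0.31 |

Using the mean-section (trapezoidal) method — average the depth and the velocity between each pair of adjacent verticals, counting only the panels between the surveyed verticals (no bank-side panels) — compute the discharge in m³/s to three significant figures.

Panel 1-2: Δb = 0.79 m, d̄ = (0.47+1.00)/2 = 0.735, v̄ = (0.65+0.70)/2 = 0.675 → q = 0.79×0.735×0.675 = 0.3919 m³/s
Panel 2-3: Δb = 0.86 m, d̄ = (1.00+1.61)/2 = 1.305, v̄ = (0.70+0.79)/2 = 0.745 → q = 0.86×1.305×0.745 = 0.8361 m³/s
Panel 3-4: Δb = 1.39 m, d̄ = (1.61+1.58)/2 = 1.595, v̄ = (0.79+0.70)/2 = 0.745 → q = 1.39×1.595×0.745 = 1.652 m³/s
Panel 4-5: Δb = 2.99 m, d̄ = (1.58+1.08)/2 = 1.33, v̄ = (0.70+0.71)/2 = 0.705 → q = 2.99×1.33×0.705 = 2.804 m³/s
Panel 5-6: Δb = 0.69 m, d̄ = (1.08+0.85)/2 = 0.965, v̄ = (0.71+0.63)/2 = 0.67 → q = 0.69×0.965×0.67 = 0.4461 m³/s
Panel 6-7: Δb = 0.7 m, d̄ = (0.85+0.35)/2 = 0.6, v̄ = (0.63+0.31)/2 = 0.47 → q = 0.7×0.6×0.47 = 0.1974 m³/s
Q = Σ q = 6.327 m³/s

6.33 m³/s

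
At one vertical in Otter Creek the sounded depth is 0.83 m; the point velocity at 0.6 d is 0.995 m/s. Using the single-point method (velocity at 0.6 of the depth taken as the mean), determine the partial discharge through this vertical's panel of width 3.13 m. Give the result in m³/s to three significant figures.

2.58 m³/s

v̄ = v₀.₆ = 0.995 m/s
q = v̄ × d × w = 0.9950 × 0.83 × 3.13 = 2.585 m³/s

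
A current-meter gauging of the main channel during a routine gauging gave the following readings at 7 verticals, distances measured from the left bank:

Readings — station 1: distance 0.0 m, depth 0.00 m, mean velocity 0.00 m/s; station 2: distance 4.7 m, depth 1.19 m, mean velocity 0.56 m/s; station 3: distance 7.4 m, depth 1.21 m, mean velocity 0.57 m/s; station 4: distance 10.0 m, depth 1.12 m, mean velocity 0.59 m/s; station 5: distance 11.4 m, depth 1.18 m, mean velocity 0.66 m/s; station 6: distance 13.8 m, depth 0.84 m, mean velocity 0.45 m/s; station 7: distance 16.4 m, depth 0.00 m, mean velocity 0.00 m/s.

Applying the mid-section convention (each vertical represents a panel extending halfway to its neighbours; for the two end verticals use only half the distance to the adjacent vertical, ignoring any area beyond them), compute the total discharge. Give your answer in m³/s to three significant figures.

8.04 m³/s

w_2 = (7.4 − 0.0)/2 = 3.7 m; q_2 = 0.56 × 1.19 × 3.7 = 2.466 m³/s
w_3 = (10.0 − 4.7)/2 = 2.65 m; q_3 = 0.57 × 1.21 × 2.65 = 1.828 m³/s
w_4 = (11.4 − 7.4)/2 = 2 m; q_4 = 0.59 × 1.12 × 2 = 1.322 m³/s
w_5 = (13.8 − 10.0)/2 = 1.9 m; q_5 = 0.66 × 1.18 × 1.9 = 1.480 m³/s
w_6 = (16.4 − 11.4)/2 = 2.5 m; q_6 = 0.45 × 0.84 × 2.5 = 0.9450 m³/s
Stations 1, 7 contribute zero (depth or velocity is 0).
Q = Σ qᵢ = 8.040 m³/s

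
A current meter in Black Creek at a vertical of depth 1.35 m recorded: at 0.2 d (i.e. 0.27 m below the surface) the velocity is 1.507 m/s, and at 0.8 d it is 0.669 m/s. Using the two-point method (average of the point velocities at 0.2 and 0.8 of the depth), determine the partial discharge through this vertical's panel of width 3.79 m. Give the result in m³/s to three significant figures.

5.57 m³/s

v̄ = (1.507 + 0.669) / 2 = 1.088 m/s
q = v̄ × d × w = 1.088 × 1.35 × 3.79 = 5.567 m³/s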